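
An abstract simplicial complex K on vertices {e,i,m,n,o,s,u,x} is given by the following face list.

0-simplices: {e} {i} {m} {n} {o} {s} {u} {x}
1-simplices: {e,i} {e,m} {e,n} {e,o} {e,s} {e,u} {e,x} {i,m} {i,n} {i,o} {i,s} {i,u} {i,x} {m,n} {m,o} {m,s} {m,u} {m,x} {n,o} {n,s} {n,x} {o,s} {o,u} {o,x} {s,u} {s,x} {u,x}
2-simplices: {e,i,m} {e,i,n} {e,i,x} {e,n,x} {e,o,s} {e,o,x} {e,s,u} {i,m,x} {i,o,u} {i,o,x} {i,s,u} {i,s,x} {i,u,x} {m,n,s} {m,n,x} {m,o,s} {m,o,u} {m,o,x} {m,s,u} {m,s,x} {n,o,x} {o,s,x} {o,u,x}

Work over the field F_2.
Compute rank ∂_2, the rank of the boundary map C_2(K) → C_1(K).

n_0=8 n_1=27 n_2=23  [Z2]
∂1: piv[ei,em,en,eo,es,eu,ex] rk=7  ker:im,in,io,is,iu,ix,mn,mo,ms,mu,mx,no,ns,nx,os,ou,ox,su,sx,ux
∂2: piv[eim,ein,eix,enx,eos,eox,esu,imx,iou,iox,isu,isx,iux,mns,mnx,mos,mou,mox,msu,nox] rk=20  ker:msx,osx,oux
rk∂_2=20

rank∂_2=20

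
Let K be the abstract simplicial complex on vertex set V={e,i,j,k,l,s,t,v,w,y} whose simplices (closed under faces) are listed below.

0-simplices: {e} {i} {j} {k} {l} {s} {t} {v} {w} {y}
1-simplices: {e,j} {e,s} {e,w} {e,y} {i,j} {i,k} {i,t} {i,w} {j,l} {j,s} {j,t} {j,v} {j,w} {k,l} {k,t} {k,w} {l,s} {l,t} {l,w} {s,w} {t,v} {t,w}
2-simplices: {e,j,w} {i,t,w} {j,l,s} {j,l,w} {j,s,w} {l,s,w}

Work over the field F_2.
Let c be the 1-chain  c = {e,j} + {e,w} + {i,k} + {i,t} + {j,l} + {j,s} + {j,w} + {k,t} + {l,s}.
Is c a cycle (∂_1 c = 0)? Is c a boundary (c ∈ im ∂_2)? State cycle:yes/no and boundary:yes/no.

n_0=10 n_1=22 n_2=6  [Z2]
∂1: piv[ej,es,ew,ey,ij,ik,it,jl,jv] rk=9  ker:iw,js,jt,jw,kl,kt,kw,ls,lt,lw,sw,tv,tw
∂2: piv[ejw,itw,jls,jlw,jsw] rk=5  ker:lsw
∂1c = 0
c vs im∂2: residual ≠ 0 ⇒ not boundary

cycle:yes boundary:no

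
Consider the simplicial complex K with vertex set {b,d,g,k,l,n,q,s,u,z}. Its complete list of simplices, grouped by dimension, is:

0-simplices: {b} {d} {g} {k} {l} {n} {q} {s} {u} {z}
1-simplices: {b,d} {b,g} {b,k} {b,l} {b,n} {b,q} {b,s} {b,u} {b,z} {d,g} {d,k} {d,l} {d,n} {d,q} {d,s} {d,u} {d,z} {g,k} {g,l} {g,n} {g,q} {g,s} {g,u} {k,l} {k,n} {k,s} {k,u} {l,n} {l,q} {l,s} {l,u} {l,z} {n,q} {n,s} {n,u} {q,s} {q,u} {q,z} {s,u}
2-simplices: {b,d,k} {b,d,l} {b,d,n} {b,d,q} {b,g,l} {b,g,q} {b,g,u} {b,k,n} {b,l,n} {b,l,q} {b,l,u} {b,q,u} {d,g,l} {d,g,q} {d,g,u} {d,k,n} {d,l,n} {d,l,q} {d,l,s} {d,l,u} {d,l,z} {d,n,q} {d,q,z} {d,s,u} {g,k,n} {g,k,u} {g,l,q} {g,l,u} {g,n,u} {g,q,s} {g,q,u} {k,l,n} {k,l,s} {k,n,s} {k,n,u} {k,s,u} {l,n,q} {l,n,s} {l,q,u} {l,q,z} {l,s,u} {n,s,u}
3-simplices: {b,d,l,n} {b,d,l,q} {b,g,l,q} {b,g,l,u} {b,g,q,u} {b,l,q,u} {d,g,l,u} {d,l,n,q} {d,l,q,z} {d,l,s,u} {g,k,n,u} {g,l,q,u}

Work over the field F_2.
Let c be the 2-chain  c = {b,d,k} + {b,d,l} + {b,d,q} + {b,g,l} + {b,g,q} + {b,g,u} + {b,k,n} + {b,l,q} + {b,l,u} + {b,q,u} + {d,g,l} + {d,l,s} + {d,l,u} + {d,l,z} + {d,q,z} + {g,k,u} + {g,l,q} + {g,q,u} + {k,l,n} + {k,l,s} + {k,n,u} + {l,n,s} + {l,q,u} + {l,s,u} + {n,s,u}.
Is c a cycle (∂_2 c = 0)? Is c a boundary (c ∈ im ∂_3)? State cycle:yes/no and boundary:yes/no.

cycle:no boundary:no

n_0=10 n_1=39 n_2=42 n_3=12  [Z2]
∂1: piv[bd,bg,bk,bl,bn,bq,bs,bu,bz] rk=9  ker:dg,dk,dl,dn,dq,ds,du,dz,gk,gl,gn,gq,gs,gu,kl,kn,ks,ku,ln,lq,ls,lu,lz,nq,ns,nu,qs,qu,qz,su
∂2: piv[bdk,bdl,bdn,bdq,bgl,bgq,bgu,bkn,bln,blq,blu,bqu,dgl,dgu,dls,dlz,dnq,dqz,dsu,gkn,gku,gnu,gqs,kln,kls,kns,ksu] rk=27  ker:dgq,dkn,dln,dlq,dlu,glq,glu,gqu,knu,lnq,lns,lqu,lqz,lsu,nsu
∂3: piv[bdln,bdlq,bglq,bglu,bgqu,blqu,dglu,dlnq,dlqz,dlsu,gknu] rk=11  ker:glqu
∂2c = {b,d} + {b,g} + {b,n} + {b,u} + {d,g} + {d,k} + {d,l} + {d,s} + {d,u} + {g,k} + {g,l} + {g,q} + {g,u} + {k,n} + {k,s} + {l,q} + {l,z} + {q,u} + {q,z}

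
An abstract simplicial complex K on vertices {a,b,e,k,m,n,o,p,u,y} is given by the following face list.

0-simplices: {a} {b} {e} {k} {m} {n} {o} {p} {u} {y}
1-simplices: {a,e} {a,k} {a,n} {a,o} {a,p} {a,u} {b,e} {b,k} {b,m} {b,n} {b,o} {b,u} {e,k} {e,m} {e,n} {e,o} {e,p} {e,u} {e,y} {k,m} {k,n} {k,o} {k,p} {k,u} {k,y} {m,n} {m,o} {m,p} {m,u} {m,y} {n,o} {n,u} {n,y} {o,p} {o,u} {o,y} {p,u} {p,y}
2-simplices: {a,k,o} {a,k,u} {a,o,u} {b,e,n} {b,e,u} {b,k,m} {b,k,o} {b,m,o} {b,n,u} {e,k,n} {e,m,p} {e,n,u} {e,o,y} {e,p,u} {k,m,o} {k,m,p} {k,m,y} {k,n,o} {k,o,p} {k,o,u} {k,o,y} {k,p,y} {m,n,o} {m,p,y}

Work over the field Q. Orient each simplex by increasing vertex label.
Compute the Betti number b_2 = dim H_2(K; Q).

n_0=10 n_1=38 n_2=24  [Q]
∂1: piv[ae,ak,an,ao,ap,au,be,bm,ey] rk=9  ker:bk,bn,bo,bu,ek,em,en,eo,ep,eu,km,kn,ko,kp,ku,ky,mn,mo,mp,mu,my,no,nu,ny,op,ou,oy,pu,py
∂2: piv[ako,aku,aou,ben,beu,bkm,bko,bmo,bnu,ekn,emp,eoy,epu,kmp,kmy,kno,kop,koy,kpy,mno] rk=20  ker:enu,kmo,kou,mpy
b_2=(24−20)−0=4

b_2=4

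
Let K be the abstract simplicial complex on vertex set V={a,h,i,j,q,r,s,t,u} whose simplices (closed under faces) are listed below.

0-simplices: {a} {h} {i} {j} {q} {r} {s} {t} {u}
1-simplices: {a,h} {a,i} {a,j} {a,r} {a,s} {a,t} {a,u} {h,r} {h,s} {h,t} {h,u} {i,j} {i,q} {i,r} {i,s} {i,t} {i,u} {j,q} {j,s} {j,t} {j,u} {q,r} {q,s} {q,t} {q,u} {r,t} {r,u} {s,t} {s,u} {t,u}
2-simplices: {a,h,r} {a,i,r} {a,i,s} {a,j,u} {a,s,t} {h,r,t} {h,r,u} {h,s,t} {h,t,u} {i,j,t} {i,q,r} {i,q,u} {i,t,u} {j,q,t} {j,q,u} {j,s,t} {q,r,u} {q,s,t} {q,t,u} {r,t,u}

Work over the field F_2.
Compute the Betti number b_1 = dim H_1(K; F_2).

n_0=9 n_1=30 n_2=20  [Z2]
∂1: piv[ah,ai,aj,ar,as,at,au,iq] rk=8  ker:hr,hs,ht,hu,ij,ir,is,it,iu,jq,js,jt,ju,qr,qs,qt,qu,rt,ru,st,su,tu
∂2: piv[ahr,air,ais,aju,ast,hrt,hru,hst,htu,ijt,iqr,iqu,itu,jqt,jqu,jst,qru,qst,qtu] rk=19  ker:rtu
b_1=(30−8)−19=3

b_1=3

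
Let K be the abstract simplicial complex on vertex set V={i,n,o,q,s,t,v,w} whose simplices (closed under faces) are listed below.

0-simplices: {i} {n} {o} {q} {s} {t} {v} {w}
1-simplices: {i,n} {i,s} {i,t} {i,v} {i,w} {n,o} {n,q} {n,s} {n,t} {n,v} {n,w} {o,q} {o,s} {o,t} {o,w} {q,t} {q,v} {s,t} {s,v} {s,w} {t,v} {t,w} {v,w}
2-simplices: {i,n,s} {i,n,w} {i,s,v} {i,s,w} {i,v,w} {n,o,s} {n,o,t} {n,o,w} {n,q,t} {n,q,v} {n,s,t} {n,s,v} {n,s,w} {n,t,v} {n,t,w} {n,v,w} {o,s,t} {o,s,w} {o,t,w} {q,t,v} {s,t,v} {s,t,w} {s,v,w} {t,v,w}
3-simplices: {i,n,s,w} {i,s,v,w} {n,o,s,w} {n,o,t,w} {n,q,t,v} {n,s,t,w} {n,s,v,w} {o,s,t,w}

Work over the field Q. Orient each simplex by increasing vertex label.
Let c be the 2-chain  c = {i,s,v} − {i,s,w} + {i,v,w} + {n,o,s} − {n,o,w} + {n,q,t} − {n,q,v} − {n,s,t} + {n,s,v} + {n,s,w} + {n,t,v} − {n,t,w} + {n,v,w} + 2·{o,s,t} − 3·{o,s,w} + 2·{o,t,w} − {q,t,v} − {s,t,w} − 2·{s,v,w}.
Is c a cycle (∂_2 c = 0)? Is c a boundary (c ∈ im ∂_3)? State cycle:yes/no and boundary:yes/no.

cycle:yes boundary:yes

n_0=8 n_1=23 n_2=24 n_3=8  [Q]
∂1: piv[in,is,it,iv,iw,no,nq] rk=7  ker:ns,nt,nv,nw,oq,os,ot,ow,qt,qv,st,sv,sw,tv,tw,vw
∂2: piv[ins,inw,isv,isw,ivw,nos,not,now,nqt,nqv,nst,nsv,ntv,ntw] rk=14  ker:nsw,nvw,ost,osw,otw,qtv,stv,stw,svw,tvw
∂3: piv[insw,isvw,nosw,notw,nqtv,nstw,nsvw,ostw] rk=8
∂2c = 0
c vs im∂3: reduces to 0 ⇒ boundary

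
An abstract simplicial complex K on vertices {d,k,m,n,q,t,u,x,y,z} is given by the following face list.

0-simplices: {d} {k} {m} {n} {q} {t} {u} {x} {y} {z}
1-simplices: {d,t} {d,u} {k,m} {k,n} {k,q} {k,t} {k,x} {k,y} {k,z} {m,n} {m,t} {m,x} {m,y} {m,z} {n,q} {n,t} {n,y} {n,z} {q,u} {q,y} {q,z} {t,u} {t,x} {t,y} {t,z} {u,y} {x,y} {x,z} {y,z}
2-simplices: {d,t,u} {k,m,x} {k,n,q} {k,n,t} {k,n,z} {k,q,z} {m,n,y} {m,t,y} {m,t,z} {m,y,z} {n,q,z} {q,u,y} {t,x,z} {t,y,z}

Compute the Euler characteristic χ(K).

n_0=10 n_1=29 n_2=14
χ=+10−29+14=-5

χ(K)=-5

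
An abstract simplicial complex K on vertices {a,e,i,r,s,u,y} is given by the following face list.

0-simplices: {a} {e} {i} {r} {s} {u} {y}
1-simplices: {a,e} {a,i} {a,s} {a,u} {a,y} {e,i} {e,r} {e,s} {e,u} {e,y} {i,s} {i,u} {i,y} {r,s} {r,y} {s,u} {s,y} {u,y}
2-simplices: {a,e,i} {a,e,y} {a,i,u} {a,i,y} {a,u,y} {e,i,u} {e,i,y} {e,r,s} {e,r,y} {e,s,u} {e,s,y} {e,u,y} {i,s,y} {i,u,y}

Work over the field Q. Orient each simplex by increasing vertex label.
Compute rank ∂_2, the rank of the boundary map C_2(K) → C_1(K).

rank∂_2=11

n_0=7 n_1=18 n_2=14  [Q]
∂1: piv[ae,ai,as,au,ay,er] rk=6  ker:ei,es,eu,ey,is,iu,iy,rs,ry,su,sy,uy
∂2: piv[aei,aey,aiu,aiy,auy,eiu,ers,ery,esu,esy,isy] rk=11  ker:eiy,euy,iuy
rk∂_2=11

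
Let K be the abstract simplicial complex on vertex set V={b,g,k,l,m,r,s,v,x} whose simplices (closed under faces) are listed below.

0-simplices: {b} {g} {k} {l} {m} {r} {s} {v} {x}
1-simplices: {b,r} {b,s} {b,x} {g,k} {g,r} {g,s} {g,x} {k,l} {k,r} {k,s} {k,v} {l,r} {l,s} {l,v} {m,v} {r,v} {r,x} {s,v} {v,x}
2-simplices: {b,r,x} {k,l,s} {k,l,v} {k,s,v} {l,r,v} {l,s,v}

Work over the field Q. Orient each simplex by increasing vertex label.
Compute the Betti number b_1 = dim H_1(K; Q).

b_1=6

n_0=9 n_1=19 n_2=6  [Q]
∂1: piv[br,bs,bx,gk,gr,kl,kv,mv] rk=8  ker:gs,gx,kr,ks,lr,ls,lv,rv,rx,sv,vx
∂2: piv[brx,kls,klv,ksv,lrv] rk=5  ker:lsv
b_1=(19−8)−5=6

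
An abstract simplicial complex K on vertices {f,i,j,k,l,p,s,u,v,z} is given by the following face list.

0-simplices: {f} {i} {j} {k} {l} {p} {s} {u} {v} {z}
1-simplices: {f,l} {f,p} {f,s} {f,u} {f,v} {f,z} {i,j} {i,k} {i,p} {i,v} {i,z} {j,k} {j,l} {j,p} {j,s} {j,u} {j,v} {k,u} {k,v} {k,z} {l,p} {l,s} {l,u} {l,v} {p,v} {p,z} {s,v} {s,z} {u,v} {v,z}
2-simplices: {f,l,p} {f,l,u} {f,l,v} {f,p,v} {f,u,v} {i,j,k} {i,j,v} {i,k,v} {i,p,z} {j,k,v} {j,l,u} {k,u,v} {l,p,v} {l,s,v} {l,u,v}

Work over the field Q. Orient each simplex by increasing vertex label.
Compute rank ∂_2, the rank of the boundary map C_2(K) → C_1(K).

rank∂_2=12

n_0=10 n_1=30 n_2=15  [Q]
∂1: piv[fl,fp,fs,fu,fv,fz,ij,ik,ip] rk=9  ker:iv,iz,jk,jl,jp,js,ju,jv,ku,kv,kz,lp,ls,lu,lv,pv,pz,sv,sz,uv,vz
∂2: piv[flp,flu,flv,fpv,fuv,ijk,ijv,ikv,ipz,jlu,kuv,lsv] rk=12  ker:jkv,lpv,luv
rk∂_2=12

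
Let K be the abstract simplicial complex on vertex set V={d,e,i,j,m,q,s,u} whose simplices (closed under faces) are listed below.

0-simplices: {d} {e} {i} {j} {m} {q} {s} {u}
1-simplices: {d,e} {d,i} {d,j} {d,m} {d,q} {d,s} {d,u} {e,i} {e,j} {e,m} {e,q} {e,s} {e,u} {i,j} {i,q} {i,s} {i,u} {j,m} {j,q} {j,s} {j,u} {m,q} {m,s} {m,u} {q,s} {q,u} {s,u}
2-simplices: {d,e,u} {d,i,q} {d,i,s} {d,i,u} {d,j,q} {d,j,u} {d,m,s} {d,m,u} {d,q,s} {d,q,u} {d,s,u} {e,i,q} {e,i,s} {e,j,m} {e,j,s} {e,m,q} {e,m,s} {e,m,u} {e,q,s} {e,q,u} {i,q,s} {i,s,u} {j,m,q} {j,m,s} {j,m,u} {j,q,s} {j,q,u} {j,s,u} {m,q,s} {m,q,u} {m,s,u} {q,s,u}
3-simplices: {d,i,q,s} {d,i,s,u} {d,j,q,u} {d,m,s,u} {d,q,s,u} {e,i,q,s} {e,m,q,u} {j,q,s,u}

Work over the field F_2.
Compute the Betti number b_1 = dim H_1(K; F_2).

b_1=1

n_0=8 n_1=27 n_2=32 n_3=8  [Z2]
∂1: piv[de,di,dj,dm,dq,ds,du] rk=7  ker:ei,ej,em,eq,es,eu,ij,iq,is,iu,jm,jq,js,ju,mq,ms,mu,qs,qu,su
∂2: piv[deu,diq,dis,diu,djq,dju,dms,dmu,dqs,dqu,dsu,eiq,eis,ejm,ejs,emq,ems,emu,jmq] rk=19  ker:eqs,equ,iqs,isu,jms,jmu,jqs,jqu,jsu,mqs,mqu,msu,qsu
∂3: piv[diqs,disu,djqu,dmsu,dqsu,eiqs,emqu,jqsu] rk=8
b_1=(27−7)−19=1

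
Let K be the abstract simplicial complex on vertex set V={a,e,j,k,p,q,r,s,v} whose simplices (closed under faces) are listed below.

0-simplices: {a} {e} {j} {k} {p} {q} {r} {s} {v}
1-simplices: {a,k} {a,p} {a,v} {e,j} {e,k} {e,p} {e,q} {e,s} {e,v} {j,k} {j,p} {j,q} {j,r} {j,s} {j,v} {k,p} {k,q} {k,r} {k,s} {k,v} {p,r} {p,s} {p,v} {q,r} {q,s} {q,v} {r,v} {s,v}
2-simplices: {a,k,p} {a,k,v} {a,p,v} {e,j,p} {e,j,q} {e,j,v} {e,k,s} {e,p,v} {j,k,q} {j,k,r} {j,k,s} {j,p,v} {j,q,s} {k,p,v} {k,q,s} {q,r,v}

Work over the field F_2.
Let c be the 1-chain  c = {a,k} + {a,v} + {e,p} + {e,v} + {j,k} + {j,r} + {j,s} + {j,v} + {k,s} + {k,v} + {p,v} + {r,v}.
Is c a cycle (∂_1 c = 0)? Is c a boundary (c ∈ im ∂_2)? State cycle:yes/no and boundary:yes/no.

cycle:yes boundary:no

n_0=9 n_1=28 n_2=16  [Z2]
∂1: piv[ak,ap,av,ej,ek,eq,es,jr] rk=8  ker:ep,ev,jk,jp,jq,js,jv,kp,kq,kr,ks,kv,pr,ps,pv,qr,qs,qv,rv,sv
∂2: piv[akp,akv,apv,ejp,ejq,ejv,eks,epv,jkq,jkr,jks,jqs,qrv] rk=13  ker:jpv,kpv,kqs
∂1c = 0
c vs im∂2: residual ≠ 0 ⇒ not boundary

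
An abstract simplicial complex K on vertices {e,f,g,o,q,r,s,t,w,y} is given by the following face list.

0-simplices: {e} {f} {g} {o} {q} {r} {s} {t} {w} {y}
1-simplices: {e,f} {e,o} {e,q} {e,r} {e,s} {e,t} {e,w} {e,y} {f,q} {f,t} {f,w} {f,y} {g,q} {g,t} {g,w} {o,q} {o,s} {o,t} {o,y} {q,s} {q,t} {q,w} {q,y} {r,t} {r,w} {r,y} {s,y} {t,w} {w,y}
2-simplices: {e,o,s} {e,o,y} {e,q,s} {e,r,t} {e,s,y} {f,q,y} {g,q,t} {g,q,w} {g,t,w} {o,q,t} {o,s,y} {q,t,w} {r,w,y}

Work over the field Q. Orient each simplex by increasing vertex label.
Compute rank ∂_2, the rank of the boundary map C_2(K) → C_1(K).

n_0=10 n_1=29 n_2=13  [Q]
∂1: piv[ef,eo,eq,er,es,et,ew,ey,gq] rk=9  ker:fq,ft,fw,fy,gt,gw,oq,os,ot,oy,qs,qt,qw,qy,rt,rw,ry,sy,tw,wy
∂2: piv[eos,eoy,eqs,ert,esy,fqy,gqt,gqw,gtw,oqt,rwy] rk=11  ker:osy,qtw
rk∂_2=11

rank∂_2=11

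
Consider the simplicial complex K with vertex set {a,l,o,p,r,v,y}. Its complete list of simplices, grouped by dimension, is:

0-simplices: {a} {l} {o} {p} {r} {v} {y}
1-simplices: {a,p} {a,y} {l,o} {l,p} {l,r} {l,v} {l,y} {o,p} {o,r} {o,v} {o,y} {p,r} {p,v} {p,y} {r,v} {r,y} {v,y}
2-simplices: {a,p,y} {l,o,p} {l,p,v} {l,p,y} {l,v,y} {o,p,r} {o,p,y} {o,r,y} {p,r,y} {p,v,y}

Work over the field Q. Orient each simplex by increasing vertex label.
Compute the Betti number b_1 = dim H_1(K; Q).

b_1=3

n_0=7 n_1=17 n_2=10  [Q]
∂1: piv[ap,ay,lo,lp,lr,lv] rk=6  ker:ly,op,or,ov,oy,pr,pv,py,rv,ry,vy
∂2: piv[apy,lop,lpv,lpy,lvy,opr,opy,ory] rk=8  ker:pry,pvy
b_1=(17−6)−8=3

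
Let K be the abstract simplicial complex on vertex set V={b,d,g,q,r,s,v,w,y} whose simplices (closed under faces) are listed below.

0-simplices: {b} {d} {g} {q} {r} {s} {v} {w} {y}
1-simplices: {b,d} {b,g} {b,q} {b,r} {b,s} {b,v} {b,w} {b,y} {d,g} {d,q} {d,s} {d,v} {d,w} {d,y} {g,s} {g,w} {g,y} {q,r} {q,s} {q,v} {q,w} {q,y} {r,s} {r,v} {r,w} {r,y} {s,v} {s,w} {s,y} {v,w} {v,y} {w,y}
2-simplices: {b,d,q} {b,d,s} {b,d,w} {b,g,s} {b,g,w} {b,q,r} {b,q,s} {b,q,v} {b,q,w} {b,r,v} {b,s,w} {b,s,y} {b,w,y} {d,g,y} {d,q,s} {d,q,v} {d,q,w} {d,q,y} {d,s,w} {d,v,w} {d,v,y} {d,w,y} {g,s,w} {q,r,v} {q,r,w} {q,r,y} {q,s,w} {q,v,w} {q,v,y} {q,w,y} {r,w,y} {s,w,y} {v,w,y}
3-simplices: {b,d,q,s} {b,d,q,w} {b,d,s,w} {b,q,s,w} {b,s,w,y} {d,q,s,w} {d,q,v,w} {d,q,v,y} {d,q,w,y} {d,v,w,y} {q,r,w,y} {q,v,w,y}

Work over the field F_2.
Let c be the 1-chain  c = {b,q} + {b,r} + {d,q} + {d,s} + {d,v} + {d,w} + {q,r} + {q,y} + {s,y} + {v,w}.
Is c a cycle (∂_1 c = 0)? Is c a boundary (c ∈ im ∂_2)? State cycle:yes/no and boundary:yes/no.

n_0=9 n_1=32 n_2=33 n_3=12  [Z2]
∂1: piv[bd,bg,bq,br,bs,bv,bw,by] rk=8  ker:dg,dq,ds,dv,dw,dy,gs,gw,gy,qr,qs,qv,qw,qy,rs,rv,rw,ry,sv,sw,sy,vw,vy,wy
∂2: piv[bdq,bds,bdw,bgs,bgw,bqr,bqs,bqv,bqw,brv,bsw,bsy,bwy,dgy,dqv,dqy,dvw,dvy,dwy,qrw,qry] rk=21  ker:dqs,dqw,dsw,gsw,qrv,qsw,qvw,qvy,qwy,rwy,swy,vwy
∂3: piv[bdqs,bdqw,bdsw,bqsw,bswy,dqvw,dqvy,dqwy,dvwy,qrwy] rk=10  ker:dqsw,qvwy
∂1c = 0
c vs im∂2: reduces to 0 ⇒ boundary

cycle:yes boundary:yes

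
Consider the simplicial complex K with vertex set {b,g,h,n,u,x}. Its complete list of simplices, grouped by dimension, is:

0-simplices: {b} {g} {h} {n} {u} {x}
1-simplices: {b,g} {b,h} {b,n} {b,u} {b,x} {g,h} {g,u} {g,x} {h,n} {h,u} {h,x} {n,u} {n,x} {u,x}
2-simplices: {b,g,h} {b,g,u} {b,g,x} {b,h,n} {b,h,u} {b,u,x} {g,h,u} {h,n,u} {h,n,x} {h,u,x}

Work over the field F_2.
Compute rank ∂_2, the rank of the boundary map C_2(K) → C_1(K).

rank∂_2=9

n_0=6 n_1=14 n_2=10  [Z2]
∂1: piv[bg,bh,bn,bu,bx] rk=5  ker:gh,gu,gx,hn,hu,hx,nu,nx,ux
∂2: piv[bgh,bgu,bgx,bhn,bhu,bux,hnu,hnx,hux] rk=9  ker:ghu
rk∂_2=9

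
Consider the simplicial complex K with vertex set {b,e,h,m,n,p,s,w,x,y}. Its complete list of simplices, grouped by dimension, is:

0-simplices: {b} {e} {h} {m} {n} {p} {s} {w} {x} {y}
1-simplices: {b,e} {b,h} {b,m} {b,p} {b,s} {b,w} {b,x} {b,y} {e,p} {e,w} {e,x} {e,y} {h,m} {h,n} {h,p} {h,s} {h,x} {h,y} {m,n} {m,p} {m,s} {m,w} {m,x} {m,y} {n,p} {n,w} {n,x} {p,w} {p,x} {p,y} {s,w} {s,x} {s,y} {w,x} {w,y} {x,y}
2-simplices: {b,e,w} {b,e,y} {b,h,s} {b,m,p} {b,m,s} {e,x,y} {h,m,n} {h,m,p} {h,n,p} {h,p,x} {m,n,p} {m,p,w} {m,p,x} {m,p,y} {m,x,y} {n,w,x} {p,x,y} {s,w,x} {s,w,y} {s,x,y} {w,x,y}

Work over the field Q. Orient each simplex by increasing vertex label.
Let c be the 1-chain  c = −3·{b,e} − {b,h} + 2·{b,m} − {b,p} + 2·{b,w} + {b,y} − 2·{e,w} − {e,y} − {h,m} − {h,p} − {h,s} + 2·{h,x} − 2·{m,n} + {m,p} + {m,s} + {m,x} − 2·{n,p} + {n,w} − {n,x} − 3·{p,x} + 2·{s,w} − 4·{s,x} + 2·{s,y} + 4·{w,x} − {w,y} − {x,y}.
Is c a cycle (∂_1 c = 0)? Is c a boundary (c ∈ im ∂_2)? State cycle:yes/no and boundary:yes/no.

n_0=10 n_1=36 n_2=21  [Q]
∂1: piv[be,bh,bm,bp,bs,bw,bx,by,hn] rk=9  ker:ep,ew,ex,ey,hm,hp,hs,hx,hy,mn,mp,ms,mw,mx,my,np,nw,nx,pw,px,py,sw,sx,sy,wx,wy,xy
∂2: piv[bew,bey,bhs,bmp,bms,exy,hmn,hmp,hnp,hpx,mpw,mpx,mpy,mxy,nwx,swx,swy,sxy] rk=18  ker:mnp,pxy,wxy
∂1c = 0
c vs im∂2: reduces to 0 ⇒ boundary

cycle:yes boundary:yes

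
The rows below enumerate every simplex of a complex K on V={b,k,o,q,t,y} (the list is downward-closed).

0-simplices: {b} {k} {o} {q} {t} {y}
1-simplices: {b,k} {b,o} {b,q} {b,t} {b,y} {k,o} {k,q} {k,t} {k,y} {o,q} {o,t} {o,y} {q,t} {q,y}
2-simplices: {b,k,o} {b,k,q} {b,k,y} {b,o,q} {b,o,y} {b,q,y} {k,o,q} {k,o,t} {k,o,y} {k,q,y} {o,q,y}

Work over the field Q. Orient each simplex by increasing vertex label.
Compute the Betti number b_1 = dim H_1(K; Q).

b_1=2

n_0=6 n_1=14 n_2=11  [Q]
∂1: piv[bk,bo,bq,bt,by] rk=5  ker:ko,kq,kt,ky,oq,ot,oy,qt,qy
∂2: piv[bko,bkq,bky,boq,boy,bqy,kot] rk=7  ker:koq,koy,kqy,oqy
b_1=(14−5)−7=2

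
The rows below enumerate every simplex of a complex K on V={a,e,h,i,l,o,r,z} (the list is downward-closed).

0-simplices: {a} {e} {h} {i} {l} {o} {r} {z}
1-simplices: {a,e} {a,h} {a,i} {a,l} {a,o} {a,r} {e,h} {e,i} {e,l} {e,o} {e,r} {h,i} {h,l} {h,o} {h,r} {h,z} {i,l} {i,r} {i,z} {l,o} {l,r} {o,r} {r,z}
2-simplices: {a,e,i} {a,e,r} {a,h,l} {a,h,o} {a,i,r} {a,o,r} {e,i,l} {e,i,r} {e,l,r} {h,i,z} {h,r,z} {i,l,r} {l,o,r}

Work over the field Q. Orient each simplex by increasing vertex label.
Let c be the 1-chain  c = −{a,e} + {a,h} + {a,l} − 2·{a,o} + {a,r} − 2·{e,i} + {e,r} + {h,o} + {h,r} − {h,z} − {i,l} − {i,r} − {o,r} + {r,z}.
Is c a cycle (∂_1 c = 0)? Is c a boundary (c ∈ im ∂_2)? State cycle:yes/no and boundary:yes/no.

cycle:yes boundary:no

n_0=8 n_1=23 n_2=13  [Q]
∂1: piv[ae,ah,ai,al,ao,ar,hz] rk=7  ker:eh,ei,el,eo,er,hi,hl,ho,hr,il,ir,iz,lo,lr,or,rz
∂2: piv[aei,aer,ahl,aho,air,aor,eil,elr,hiz,hrz,lor] rk=11  ker:eir,ilr
∂1c = 0
c vs im∂2: residual ≠ 0 ⇒ not boundary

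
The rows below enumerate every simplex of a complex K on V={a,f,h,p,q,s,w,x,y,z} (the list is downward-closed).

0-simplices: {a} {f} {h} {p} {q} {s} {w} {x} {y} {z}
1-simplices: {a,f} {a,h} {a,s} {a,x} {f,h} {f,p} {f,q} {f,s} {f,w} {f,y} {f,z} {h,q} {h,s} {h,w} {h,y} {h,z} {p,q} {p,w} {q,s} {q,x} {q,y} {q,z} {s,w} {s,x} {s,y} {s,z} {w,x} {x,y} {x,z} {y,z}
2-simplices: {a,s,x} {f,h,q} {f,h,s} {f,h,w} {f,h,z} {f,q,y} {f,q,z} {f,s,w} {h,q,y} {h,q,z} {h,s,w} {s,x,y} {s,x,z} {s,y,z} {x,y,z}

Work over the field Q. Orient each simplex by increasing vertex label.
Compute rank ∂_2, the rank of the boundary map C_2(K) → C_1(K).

rank∂_2=12

n_0=10 n_1=30 n_2=15  [Q]
∂1: piv[af,ah,as,ax,fp,fq,fw,fy,fz] rk=9  ker:fh,fs,hq,hs,hw,hy,hz,pq,pw,qs,qx,qy,qz,sw,sx,sy,sz,wx,xy,xz,yz
∂2: piv[asx,fhq,fhs,fhw,fhz,fqy,fqz,fsw,hqy,sxy,sxz,syz] rk=12  ker:hqz,hsw,xyz
rk∂_2=12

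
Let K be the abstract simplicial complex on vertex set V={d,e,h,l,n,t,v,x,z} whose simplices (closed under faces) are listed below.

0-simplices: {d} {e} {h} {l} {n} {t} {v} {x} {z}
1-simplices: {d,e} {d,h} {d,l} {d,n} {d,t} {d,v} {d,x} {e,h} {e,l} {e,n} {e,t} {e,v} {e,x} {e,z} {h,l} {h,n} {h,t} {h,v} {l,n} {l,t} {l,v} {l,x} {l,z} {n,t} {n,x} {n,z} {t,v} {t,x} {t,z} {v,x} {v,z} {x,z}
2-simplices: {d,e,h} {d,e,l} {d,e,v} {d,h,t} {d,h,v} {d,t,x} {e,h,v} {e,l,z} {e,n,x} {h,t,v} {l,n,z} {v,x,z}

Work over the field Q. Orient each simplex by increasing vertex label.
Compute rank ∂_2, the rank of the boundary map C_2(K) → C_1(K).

n_0=9 n_1=32 n_2=12  [Q]
∂1: piv[de,dh,dl,dn,dt,dv,dx,ez] rk=8  ker:eh,el,en,et,ev,ex,hl,hn,ht,hv,ln,lt,lv,lx,lz,nt,nx,nz,tv,tx,tz,vx,vz,xz
∂2: piv[deh,del,dev,dht,dhv,dtx,elz,enx,htv,lnz,vxz] rk=11  ker:ehv
rk∂_2=11

rank∂_2=11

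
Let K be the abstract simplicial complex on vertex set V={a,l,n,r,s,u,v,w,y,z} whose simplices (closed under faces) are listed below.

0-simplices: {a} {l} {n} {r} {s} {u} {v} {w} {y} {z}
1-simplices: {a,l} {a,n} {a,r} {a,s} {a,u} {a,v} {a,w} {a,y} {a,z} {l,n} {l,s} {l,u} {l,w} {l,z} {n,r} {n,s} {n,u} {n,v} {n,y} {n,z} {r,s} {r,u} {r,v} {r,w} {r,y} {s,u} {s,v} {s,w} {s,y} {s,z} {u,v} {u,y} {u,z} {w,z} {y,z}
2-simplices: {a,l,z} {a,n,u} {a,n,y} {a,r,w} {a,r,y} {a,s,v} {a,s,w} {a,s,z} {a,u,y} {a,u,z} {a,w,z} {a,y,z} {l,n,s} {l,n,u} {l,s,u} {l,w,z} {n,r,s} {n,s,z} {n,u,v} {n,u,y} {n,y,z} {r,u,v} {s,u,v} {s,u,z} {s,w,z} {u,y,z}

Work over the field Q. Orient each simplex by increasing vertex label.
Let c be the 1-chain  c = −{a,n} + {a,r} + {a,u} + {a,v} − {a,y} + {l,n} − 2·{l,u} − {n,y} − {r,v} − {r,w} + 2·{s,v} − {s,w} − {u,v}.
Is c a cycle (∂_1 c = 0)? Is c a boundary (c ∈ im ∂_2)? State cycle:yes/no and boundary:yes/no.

n_0=10 n_1=35 n_2=26  [Q]
∂1: piv[al,an,ar,as,au,av,aw,ay,az] rk=9  ker:ln,ls,lu,lw,lz,nr,ns,nu,nv,ny,nz,rs,ru,rv,rw,ry,su,sv,sw,sy,sz,uv,uy,uz,wz,yz
∂2: piv[alz,anu,any,arw,ary,asv,asw,asz,auy,auz,awz,ayz,lns,lnu,lsu,lwz,nrs,nsz,nuv,nyz,ruv,suv] rk=22  ker:nuy,suz,swz,uyz
∂1c = −{a} + {l} + {n} + 3·{r} − {s} + {v} − 2·{w} − 2·{y}

cycle:no boundary:no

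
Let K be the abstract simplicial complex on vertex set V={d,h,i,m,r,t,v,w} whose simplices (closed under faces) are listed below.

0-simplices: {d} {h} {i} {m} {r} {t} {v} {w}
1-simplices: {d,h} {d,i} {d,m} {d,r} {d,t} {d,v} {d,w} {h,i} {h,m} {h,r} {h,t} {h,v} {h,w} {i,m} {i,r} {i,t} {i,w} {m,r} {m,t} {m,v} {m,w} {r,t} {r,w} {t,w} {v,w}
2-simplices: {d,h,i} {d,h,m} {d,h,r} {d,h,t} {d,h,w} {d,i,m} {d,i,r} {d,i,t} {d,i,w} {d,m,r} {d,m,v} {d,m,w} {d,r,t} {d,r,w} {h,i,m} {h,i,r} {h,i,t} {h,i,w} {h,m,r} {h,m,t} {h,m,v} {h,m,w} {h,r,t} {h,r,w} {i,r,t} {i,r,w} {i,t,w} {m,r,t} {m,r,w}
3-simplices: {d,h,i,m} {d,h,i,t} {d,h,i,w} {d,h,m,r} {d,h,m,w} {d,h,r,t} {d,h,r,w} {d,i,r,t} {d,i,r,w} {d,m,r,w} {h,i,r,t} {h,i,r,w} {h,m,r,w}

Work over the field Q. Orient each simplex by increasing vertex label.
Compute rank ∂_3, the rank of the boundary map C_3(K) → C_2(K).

rank∂_3=11

n_0=8 n_1=25 n_2=29 n_3=13  [Q]
∂1: piv[dh,di,dm,dr,dt,dv,dw] rk=7  ker:hi,hm,hr,ht,hv,hw,im,ir,it,iw,mr,mt,mv,mw,rt,rw,tw,vw
∂2: piv[dhi,dhm,dhr,dht,dhw,dim,dir,dit,diw,dmr,dmv,dmw,drt,drw,hmt,hmv,itw] rk=17  ker:him,hir,hit,hiw,hmr,hmw,hrt,hrw,irt,irw,mrt,mrw
∂3: piv[dhim,dhit,dhiw,dhmr,dhmw,dhrt,dhrw,dirt,dirw,dmrw,hirt] rk=11  ker:hirw,hmrw
rk∂_3=11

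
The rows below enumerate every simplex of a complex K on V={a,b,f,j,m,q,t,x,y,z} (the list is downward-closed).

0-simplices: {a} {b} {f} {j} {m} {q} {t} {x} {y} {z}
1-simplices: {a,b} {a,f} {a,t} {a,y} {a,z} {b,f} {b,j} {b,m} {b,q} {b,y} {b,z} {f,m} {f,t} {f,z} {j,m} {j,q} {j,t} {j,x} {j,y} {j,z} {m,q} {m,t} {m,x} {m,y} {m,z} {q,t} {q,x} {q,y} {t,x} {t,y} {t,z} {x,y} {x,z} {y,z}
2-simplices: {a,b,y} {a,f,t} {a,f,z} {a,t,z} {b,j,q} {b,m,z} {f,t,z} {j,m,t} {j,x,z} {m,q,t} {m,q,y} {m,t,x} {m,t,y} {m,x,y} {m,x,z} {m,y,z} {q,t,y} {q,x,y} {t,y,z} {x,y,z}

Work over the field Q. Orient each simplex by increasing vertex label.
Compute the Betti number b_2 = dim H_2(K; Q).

b_2=3

n_0=10 n_1=34 n_2=20  [Q]
∂1: piv[ab,af,at,ay,az,bj,bm,bq,jx] rk=9  ker:bf,by,bz,fm,ft,fz,jm,jq,jt,jy,jz,mq,mt,mx,my,mz,qt,qx,qy,tx,ty,tz,xy,xz,yz
∂2: piv[aby,aft,afz,atz,bjq,bmz,jmt,jxz,mqt,mqy,mtx,mty,mxy,mxz,myz,qxy,tyz] rk=17  ker:ftz,qty,xyz
b_2=(20−17)−0=3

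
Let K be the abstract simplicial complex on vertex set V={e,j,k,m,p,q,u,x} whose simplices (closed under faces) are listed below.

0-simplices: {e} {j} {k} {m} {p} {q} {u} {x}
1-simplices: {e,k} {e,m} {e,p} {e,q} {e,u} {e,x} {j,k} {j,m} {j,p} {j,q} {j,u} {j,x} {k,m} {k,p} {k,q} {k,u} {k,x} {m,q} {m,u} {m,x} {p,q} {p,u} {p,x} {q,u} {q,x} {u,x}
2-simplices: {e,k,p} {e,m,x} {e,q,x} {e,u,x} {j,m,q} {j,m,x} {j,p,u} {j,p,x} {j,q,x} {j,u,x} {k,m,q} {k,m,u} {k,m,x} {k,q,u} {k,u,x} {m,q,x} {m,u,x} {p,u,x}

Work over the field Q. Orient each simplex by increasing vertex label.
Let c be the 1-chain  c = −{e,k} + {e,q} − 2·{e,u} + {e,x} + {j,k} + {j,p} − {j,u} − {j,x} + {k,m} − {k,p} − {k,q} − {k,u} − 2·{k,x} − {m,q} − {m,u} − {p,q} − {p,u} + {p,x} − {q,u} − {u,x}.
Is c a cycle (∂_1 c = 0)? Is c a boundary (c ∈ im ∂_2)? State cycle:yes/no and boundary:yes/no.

n_0=8 n_1=26 n_2=18  [Q]
∂1: piv[ek,em,ep,eq,eu,ex,jk] rk=7  ker:jm,jp,jq,ju,jx,km,kp,kq,ku,kx,mq,mu,mx,pq,pu,px,qu,qx,ux
∂2: piv[ekp,emx,eqx,eux,jmq,jmx,jpu,jpx,jqx,jux,kmq,kmu,kmx,kqu,kux] rk=15  ker:mqx,mux,pux
∂1c = {e} + 4·{k} + 3·{m} + {p} − {q} − 6·{u} − 2·{x}

cycle:no boundary:no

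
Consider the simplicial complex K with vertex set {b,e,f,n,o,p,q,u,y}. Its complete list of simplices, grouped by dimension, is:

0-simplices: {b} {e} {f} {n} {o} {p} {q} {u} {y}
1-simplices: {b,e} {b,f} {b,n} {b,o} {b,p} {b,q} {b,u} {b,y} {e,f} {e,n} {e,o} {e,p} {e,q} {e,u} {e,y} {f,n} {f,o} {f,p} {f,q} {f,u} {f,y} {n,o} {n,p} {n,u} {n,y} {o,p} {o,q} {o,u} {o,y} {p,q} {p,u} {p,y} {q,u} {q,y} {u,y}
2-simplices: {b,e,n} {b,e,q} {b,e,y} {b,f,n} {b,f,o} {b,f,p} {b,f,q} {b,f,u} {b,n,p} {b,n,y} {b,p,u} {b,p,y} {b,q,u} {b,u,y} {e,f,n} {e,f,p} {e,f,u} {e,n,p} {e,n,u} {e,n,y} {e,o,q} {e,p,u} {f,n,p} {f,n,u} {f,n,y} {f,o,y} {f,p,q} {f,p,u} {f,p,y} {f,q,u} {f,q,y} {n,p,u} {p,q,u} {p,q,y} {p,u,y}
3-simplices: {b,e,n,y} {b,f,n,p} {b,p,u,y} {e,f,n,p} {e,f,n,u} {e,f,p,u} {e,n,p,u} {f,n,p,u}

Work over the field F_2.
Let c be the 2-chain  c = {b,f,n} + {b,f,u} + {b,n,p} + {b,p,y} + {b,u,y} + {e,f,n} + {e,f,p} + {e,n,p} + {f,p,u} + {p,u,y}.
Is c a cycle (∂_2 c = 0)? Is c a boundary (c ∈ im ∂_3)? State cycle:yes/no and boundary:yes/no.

n_0=9 n_1=35 n_2=35 n_3=8  [Z2]
∂1: piv[be,bf,bn,bo,bp,bq,bu,by] rk=8  ker:ef,en,eo,ep,eq,eu,ey,fn,fo,fp,fq,fu,fy,no,np,nu,ny,op,oq,ou,oy,pq,pu,py,qu,qy,uy
∂2: piv[ben,beq,bey,bfn,bfo,bfp,bfq,bfu,bnp,bny,bpu,bpy,bqu,buy,efn,efp,efu,enu,eoq,fny,foy,fpq,fqy] rk=23  ker:enp,eny,epu,fnp,fnu,fpu,fpy,fqu,npu,pqu,pqy,puy
∂3: piv[beny,bfnp,bpuy,efnp,efnu,efpu,enpu] rk=7  ker:fnpu
∂2c = 0
c vs im∂3: residual ≠ 0 ⇒ not boundary

cycle:yes boundary:no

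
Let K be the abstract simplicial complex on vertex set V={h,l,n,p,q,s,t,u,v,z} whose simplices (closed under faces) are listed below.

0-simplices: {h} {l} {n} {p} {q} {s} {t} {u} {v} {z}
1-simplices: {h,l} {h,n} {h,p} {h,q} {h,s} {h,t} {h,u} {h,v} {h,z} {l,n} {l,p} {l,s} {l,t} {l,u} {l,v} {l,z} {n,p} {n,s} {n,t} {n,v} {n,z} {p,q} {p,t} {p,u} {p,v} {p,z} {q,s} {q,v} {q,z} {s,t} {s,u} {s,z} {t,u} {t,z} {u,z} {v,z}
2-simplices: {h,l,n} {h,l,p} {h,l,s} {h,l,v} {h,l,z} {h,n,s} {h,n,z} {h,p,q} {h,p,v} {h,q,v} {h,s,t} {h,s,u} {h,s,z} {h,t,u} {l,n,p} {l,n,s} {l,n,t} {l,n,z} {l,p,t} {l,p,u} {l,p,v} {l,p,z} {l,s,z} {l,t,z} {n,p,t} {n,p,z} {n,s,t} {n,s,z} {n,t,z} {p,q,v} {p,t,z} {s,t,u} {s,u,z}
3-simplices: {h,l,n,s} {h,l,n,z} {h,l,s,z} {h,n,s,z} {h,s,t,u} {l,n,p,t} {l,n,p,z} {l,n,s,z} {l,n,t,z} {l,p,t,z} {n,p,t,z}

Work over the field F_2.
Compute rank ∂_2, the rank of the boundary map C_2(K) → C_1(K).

rank∂_2=22

n_0=10 n_1=36 n_2=33 n_3=11  [Z2]
∂1: piv[hl,hn,hp,hq,hs,ht,hu,hv,hz] rk=9  ker:ln,lp,ls,lt,lu,lv,lz,np,ns,nt,nv,nz,pq,pt,pu,pv,pz,qs,qv,qz,st,su,sz,tu,tz,uz,vz
∂2: piv[hln,hlp,hls,hlv,hlz,hns,hnz,hpq,hpv,hqv,hst,hsu,hsz,htu,lnp,lnt,lpt,lpu,lpz,ltz,nst,suz] rk=22  ker:lns,lnz,lpv,lsz,npt,npz,nsz,ntz,pqv,ptz,stu
∂3: piv[hlns,hlnz,hlsz,hnsz,hstu,lnpt,lnpz,lntz,lptz] rk=9  ker:lnsz,nptz
rk∂_2=22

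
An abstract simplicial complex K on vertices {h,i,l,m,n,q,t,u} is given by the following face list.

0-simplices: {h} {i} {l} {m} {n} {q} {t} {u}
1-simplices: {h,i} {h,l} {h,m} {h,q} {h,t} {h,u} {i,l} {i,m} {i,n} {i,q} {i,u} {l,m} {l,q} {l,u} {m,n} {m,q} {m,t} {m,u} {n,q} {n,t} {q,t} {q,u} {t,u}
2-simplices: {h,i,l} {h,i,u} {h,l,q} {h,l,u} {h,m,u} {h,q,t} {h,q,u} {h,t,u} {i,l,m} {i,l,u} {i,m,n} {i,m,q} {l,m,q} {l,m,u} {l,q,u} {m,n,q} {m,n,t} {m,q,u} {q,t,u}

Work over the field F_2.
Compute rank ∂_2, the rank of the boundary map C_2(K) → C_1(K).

n_0=8 n_1=23 n_2=19  [Z2]
∂1: piv[hi,hl,hm,hq,ht,hu,in] rk=7  ker:il,im,iq,iu,lm,lq,lu,mn,mq,mt,mu,nq,nt,qt,qu,tu
∂2: piv[hil,hiu,hlq,hlu,hmu,hqt,hqu,htu,ilm,imn,imq,lmq,lmu,mnq,mnt] rk=15  ker:ilu,lqu,mqu,qtu
rk∂_2=15

rank∂_2=15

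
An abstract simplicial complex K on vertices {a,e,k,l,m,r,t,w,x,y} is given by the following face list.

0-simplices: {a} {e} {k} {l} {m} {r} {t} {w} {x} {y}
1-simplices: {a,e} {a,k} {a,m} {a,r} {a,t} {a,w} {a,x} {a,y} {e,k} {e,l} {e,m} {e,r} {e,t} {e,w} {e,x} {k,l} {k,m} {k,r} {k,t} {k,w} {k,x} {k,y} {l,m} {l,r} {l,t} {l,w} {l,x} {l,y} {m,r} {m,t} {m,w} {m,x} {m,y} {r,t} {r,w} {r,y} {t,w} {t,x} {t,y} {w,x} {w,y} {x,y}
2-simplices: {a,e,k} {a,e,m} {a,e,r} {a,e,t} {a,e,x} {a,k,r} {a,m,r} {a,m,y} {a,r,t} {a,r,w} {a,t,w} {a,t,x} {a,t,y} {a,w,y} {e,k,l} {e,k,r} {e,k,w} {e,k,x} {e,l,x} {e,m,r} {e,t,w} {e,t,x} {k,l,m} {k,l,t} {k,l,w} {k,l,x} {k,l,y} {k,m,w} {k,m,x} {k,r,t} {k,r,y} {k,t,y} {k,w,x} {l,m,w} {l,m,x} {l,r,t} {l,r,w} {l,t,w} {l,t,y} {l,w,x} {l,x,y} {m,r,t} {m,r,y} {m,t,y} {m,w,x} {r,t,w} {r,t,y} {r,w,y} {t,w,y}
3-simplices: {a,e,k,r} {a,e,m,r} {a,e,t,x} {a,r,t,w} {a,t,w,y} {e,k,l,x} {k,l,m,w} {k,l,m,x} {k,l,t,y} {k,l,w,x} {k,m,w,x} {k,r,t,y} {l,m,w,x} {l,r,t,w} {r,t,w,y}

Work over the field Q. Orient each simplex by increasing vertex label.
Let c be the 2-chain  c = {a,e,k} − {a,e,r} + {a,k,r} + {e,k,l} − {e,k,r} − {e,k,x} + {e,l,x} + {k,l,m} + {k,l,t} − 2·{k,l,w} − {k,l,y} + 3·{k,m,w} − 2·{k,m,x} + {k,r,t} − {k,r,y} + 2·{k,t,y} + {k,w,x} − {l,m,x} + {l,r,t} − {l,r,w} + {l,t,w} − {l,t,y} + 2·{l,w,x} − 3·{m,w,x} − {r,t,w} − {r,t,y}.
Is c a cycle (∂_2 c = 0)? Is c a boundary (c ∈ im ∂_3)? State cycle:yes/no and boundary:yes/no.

n_0=10 n_1=42 n_2=49 n_3=15  [Q]
∂1: piv[ae,ak,am,ar,at,aw,ax,ay,el] rk=9  ker:ek,em,er,et,ew,ex,kl,km,kr,kt,kw,kx,ky,lm,lr,lt,lw,lx,ly,mr,mt,mw,mx,my,rt,rw,ry,tw,tx,ty,wx,wy,xy
∂2: piv[aek,aem,aer,aet,aex,akr,amr,amy,art,arw,atw,atx,aty,awy,ekl,ekw,ekx,elx,etw,klm,klt,klw,kly,kmw,kmx,krt,kry,kty,kwx,lrt,lxy,mrt] rk=32  ker:ekr,emr,etx,klx,lmw,lmx,lrw,ltw,lty,lwx,mry,mty,mwx,rtw,rty,rwy,twy
∂3: piv[aekr,aemr,aetx,artw,atwy,eklx,klmw,klmx,klty,klwx,kmwx,krty,lrtw,rtwy] rk=14  ker:lmwx
∂2c = 0
c vs im∂3: reduces to 0 ⇒ boundary

cycle:yes boundary:yes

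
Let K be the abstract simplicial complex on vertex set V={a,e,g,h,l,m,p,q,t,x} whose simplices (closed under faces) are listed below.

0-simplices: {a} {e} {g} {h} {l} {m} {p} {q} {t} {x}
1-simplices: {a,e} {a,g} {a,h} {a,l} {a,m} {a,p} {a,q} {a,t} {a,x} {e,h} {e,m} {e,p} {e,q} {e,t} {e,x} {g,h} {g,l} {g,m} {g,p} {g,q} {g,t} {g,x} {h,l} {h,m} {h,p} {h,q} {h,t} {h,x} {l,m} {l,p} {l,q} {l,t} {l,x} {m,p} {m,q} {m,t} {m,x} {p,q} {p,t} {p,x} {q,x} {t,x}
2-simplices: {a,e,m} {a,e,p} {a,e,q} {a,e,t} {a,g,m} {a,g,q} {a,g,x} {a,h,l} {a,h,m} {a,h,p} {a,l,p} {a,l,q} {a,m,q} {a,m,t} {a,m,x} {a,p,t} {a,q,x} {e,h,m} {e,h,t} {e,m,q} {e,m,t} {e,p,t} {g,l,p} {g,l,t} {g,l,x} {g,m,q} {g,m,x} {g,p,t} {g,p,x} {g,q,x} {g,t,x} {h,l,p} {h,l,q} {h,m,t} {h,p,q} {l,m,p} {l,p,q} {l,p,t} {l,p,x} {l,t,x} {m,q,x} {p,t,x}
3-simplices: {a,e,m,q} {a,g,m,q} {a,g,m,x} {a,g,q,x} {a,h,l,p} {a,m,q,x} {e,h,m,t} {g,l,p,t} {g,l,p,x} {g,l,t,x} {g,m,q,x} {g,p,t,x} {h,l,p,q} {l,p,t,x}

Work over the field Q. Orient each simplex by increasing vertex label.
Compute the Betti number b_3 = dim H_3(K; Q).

b_3=2

n_0=10 n_1=42 n_2=42 n_3=14  [Q]
∂1: piv[ae,ag,ah,al,am,ap,aq,at,ax] rk=9  ker:eh,em,ep,eq,et,ex,gh,gl,gm,gp,gq,gt,gx,hl,hm,hp,hq,ht,hx,lm,lp,lq,lt,lx,mp,mq,mt,mx,pq,pt,px,qx,tx
∂2: piv[aem,aep,aeq,aet,agm,agq,agx,ahl,ahm,ahp,alp,alq,amq,amt,amx,apt,aqx,ehm,eht,glp,glt,glx,gpt,gpx,gtx,hlq,hpq,lmp] rk=28  ker:emq,emt,ept,gmq,gmx,gqx,hlp,hmt,lpq,lpt,lpx,ltx,mqx,ptx
∂3: piv[aemq,agmq,agmx,agqx,ahlp,amqx,ehmt,glpt,glpx,gltx,gptx,hlpq] rk=12  ker:gmqx,lptx
b_3=(14−12)−0=2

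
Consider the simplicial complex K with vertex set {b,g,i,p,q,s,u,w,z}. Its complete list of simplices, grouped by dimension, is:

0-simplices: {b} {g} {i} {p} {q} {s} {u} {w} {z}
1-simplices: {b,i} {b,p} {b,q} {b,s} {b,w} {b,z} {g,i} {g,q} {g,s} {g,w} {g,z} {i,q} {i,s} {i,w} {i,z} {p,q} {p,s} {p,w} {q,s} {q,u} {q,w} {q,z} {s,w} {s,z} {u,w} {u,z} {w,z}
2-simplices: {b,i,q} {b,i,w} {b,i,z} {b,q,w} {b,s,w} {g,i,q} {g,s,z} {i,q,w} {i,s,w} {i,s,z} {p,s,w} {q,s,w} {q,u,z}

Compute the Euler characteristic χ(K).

χ(K)=-5

n_0=9 n_1=27 n_2=13
χ=+9−27+13=-5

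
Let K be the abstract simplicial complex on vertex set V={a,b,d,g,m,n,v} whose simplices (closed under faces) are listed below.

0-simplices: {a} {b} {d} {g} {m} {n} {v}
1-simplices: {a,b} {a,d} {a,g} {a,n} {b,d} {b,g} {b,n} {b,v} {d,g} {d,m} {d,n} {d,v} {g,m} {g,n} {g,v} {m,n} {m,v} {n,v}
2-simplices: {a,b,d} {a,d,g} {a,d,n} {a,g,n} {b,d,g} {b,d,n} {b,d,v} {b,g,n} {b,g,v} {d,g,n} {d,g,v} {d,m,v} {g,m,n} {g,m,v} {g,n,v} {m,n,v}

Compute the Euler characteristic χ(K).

χ(K)=5

n_0=7 n_1=18 n_2=16
χ=+7−18+16=5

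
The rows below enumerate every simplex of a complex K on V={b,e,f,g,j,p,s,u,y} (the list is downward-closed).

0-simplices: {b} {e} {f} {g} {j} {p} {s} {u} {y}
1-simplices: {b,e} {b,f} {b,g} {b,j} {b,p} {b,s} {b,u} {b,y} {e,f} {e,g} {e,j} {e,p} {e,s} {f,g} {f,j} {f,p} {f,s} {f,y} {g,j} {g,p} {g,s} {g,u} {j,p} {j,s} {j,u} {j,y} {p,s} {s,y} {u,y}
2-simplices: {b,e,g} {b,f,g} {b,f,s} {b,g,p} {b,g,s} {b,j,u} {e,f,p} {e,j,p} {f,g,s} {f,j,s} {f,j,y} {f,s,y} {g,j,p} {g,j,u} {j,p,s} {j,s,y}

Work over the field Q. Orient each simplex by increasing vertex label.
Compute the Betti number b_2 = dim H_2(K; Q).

n_0=9 n_1=29 n_2=16  [Q]
∂1: piv[be,bf,bg,bj,bp,bs,bu,by] rk=8  ker:ef,eg,ej,ep,es,fg,fj,fp,fs,fy,gj,gp,gs,gu,jp,js,ju,jy,ps,sy,uy
∂2: piv[beg,bfg,bfs,bgp,bgs,bju,efp,ejp,fjs,fjy,fsy,gjp,gju,jps] rk=14  ker:fgs,jsy
b_2=(16−14)−0=2

b_2=2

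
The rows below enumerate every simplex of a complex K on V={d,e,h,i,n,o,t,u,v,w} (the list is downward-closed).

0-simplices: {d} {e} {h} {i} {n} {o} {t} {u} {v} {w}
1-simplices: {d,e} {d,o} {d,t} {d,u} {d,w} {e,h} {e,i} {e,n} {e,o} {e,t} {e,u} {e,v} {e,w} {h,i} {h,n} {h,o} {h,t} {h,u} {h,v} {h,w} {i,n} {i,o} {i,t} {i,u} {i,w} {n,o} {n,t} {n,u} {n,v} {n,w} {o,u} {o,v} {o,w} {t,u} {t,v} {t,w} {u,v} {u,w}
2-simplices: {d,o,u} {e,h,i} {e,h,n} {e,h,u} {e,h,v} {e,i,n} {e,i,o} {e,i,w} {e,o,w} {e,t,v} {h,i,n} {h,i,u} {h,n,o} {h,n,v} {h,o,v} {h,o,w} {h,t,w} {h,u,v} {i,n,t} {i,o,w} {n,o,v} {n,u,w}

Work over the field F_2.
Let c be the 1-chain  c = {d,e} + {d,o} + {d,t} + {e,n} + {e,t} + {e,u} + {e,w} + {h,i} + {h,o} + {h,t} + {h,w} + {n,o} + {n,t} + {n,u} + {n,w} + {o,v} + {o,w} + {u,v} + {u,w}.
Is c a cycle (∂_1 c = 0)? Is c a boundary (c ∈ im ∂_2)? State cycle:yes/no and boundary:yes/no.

cycle:no boundary:no

n_0=10 n_1=38 n_2=22  [Z2]
∂1: piv[de,do,dt,du,dw,eh,ei,en,ev] rk=9  ker:eo,et,eu,ew,hi,hn,ho,ht,hu,hv,hw,in,io,it,iu,iw,no,nt,nu,nv,nw,ou,ov,ow,tu,tv,tw,uv,uw
∂2: piv[dou,ehi,ehn,ehu,ehv,ein,eio,eiw,eow,etv,hiu,hno,hnv,hov,how,htw,huv,int,nuw] rk=19  ker:hin,iow,nov
∂1c = {d} + {e} + {i} + {n} + {o} + {w}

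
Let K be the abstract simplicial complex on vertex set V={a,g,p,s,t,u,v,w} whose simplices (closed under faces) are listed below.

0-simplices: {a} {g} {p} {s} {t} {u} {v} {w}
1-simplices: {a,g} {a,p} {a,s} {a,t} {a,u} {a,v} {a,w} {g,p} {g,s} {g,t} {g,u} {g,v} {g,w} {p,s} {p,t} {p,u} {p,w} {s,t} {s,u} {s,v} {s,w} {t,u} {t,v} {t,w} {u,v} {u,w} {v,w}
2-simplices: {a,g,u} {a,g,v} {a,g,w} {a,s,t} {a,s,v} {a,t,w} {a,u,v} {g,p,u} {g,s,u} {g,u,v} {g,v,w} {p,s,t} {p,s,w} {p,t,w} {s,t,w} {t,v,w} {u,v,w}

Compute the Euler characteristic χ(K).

χ(K)=-2

n_0=8 n_1=27 n_2=17
χ=+8−27+17=-2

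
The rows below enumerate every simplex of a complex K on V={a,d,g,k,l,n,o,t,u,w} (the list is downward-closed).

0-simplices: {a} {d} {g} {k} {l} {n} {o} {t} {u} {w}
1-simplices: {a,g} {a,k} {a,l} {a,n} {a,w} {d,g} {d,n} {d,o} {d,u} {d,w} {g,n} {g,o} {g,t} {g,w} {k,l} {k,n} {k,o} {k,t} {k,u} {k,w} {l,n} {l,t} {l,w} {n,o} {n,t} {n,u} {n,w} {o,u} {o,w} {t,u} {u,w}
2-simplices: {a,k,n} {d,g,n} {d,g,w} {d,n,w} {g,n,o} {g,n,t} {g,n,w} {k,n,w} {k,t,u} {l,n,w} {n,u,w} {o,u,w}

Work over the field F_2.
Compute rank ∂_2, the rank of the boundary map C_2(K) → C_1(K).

n_0=10 n_1=31 n_2=12  [Z2]
∂1: piv[ag,ak,al,an,aw,dg,do,du,gt] rk=9  ker:dn,dw,gn,go,gw,kl,kn,ko,kt,ku,kw,ln,lt,lw,no,nt,nu,nw,ou,ow,tu,uw
∂2: piv[akn,dgn,dgw,dnw,gno,gnt,knw,ktu,lnw,nuw,ouw] rk=11  ker:gnw
rk∂_2=11

rank∂_2=11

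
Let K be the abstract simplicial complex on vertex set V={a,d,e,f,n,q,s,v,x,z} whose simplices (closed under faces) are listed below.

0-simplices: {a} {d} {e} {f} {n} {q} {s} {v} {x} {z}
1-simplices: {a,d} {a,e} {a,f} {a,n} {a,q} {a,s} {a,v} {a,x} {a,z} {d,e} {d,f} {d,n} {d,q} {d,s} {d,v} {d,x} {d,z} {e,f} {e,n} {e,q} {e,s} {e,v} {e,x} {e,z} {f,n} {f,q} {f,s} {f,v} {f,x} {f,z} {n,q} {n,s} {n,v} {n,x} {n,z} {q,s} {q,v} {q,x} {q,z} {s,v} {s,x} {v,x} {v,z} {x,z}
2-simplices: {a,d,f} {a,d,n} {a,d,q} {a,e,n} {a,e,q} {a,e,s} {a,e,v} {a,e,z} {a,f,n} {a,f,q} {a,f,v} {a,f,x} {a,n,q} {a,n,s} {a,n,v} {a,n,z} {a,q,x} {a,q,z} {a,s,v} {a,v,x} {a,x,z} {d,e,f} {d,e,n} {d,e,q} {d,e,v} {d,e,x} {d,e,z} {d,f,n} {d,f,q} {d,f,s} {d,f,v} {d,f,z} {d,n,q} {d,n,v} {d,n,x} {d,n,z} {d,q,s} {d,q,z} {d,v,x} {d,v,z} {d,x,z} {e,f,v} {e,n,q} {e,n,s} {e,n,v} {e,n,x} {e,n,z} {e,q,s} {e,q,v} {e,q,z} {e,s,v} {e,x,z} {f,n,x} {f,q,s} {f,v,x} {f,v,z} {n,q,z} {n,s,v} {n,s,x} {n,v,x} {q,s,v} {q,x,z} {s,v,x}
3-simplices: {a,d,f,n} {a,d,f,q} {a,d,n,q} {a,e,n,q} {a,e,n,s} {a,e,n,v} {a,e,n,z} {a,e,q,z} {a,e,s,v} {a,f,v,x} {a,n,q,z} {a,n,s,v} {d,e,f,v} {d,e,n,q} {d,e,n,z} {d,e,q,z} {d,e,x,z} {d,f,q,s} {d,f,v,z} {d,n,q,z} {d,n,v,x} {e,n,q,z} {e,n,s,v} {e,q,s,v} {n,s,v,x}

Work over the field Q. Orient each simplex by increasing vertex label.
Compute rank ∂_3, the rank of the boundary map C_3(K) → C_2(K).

rank∂_3=22

n_0=10 n_1=44 n_2=63 n_3=25  [Q]
∂1: piv[ad,ae,af,an,aq,as,av,ax,az] rk=9  ker:de,df,dn,dq,ds,dv,dx,dz,ef,en,eq,es,ev,ex,ez,fn,fq,fs,fv,fx,fz,nq,ns,nv,nx,nz,qs,qv,qx,qz,sv,sx,vx,vz,xz
∂2: piv[adf,adn,adq,aen,aeq,aes,aev,aez,afn,afq,afv,afx,anq,ans,anv,anz,aqx,aqz,asv,avx,axz,def,den,dev,dex,dez,dfs,dfz,dnx,dqs,dvx,dvz,eqs,eqv,nsx] rk=35  ker:deq,dfn,dfq,dfv,dnq,dnv,dnz,dqz,dxz,efv,enq,ens,env,enx,enz,eqz,esv,exz,fnx,fqs,fvx,fvz,nqz,nsv,nvx,qsv,qxz,svx
∂3: piv[adfn,adfq,adnq,aenq,aens,aenv,aenz,aeqz,aesv,afvx,anqz,ansv,defv,denq,denz,deqz,dexz,dfqs,dfvz,dnvx,eqsv,nsvx] rk=22  ker:dnqz,enqz,ensv
rk∂_3=22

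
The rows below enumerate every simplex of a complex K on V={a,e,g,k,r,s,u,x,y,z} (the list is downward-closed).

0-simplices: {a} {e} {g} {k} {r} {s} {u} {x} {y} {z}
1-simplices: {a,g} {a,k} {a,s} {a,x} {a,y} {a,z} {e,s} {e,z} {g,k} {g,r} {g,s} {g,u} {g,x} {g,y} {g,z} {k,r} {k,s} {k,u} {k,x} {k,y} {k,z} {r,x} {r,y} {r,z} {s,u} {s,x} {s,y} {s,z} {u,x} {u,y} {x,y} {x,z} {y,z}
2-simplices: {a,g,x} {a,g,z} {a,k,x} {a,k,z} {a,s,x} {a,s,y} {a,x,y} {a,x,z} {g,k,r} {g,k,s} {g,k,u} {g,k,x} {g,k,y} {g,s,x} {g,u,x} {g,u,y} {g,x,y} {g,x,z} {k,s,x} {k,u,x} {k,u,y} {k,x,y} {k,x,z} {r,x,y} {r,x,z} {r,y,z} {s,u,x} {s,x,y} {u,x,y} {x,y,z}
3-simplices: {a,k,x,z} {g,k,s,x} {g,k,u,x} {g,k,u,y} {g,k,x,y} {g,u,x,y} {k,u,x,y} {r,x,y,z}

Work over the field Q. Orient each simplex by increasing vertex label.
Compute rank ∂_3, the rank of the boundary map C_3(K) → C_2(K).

rank∂_3=7

n_0=10 n_1=33 n_2=30 n_3=8  [Q]
∂1: piv[ag,ak,as,ax,ay,az,es,gr,gu] rk=9  ker:ez,gk,gs,gx,gy,gz,kr,ks,ku,kx,ky,kz,rx,ry,rz,su,sx,sy,sz,ux,uy,xy,xz,yz
∂2: piv[agx,agz,akx,akz,asx,asy,axy,axz,gkr,gks,gku,gkx,gky,gsx,gux,guy,gxy,rxy,rxz,ryz,sux] rk=21  ker:gxz,ksx,kux,kuy,kxy,kxz,sxy,uxy,xyz
∂3: piv[akxz,gksx,gkux,gkuy,gkxy,guxy,rxyz] rk=7  ker:kuxy
rk∂_3=7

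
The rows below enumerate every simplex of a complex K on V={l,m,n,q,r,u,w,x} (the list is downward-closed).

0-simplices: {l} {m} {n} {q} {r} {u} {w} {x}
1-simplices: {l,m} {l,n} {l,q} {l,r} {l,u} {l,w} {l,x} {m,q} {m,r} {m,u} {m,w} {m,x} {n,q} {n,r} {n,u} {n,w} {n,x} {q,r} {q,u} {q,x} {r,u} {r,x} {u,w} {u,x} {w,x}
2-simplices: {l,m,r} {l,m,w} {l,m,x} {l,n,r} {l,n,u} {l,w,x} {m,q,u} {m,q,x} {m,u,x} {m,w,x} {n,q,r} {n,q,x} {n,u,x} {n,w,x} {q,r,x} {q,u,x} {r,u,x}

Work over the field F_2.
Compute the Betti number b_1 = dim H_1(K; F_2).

b_1=3

n_0=8 n_1=25 n_2=17  [Z2]
∂1: piv[lm,ln,lq,lr,lu,lw,lx] rk=7  ker:mq,mr,mu,mw,mx,nq,nr,nu,nw,nx,qr,qu,qx,ru,rx,uw,ux,wx
∂2: piv[lmr,lmw,lmx,lnr,lnu,lwx,mqu,mqx,mux,nqr,nqx,nux,nwx,qrx,rux] rk=15  ker:mwx,qux
b_1=(25−7)−15=3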